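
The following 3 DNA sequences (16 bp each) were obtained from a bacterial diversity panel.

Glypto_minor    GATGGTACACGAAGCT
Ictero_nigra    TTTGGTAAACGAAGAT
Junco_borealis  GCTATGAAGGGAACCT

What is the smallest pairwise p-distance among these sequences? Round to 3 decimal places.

0.250

Pairwise Hamming distances:
  Glypto_minor vs Ictero_nigra: 4
  Glypto_minor vs Junco_borealis: 8
  Ictero_nigra vs Junco_borealis: 9
The smallest is 4 mismatches, between Glypto_minor and Ictero_nigra; p = 4/16 = 0.250.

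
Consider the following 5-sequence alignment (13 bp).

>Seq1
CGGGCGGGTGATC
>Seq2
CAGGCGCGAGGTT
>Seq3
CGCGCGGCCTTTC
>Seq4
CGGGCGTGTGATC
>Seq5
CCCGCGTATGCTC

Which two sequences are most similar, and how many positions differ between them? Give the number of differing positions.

Pairwise Hamming distances:
  Seq1 vs Seq2: 5
  Seq1 vs Seq3: 5
  Seq1 vs Seq4: 1
  Seq1 vs Seq5: 5
  Seq2 vs Seq3: 8
  Seq2 vs Seq4: 5
  Seq2 vs Seq5: 7
  Seq3 vs Seq4: 6
  Seq3 vs Seq5: 6
  Seq4 vs Seq5: 4
The smallest is 1, between Seq1 and Seq4.

1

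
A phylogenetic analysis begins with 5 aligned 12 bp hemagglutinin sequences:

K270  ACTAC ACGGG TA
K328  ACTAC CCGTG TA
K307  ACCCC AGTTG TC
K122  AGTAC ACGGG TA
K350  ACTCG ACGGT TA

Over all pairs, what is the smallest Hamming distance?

1

Pairwise Hamming distances:
  K270 vs K328: 2
  K270 vs K307: 6
  K270 vs K122: 1
  K270 vs K350: 3
  K328 vs K307: 6
  K328 vs K122: 3
  K328 vs K350: 5
  K307 vs K122: 7
  K307 vs K350: 7
  K122 vs K350: 4
The smallest is 1, between K270 and K122.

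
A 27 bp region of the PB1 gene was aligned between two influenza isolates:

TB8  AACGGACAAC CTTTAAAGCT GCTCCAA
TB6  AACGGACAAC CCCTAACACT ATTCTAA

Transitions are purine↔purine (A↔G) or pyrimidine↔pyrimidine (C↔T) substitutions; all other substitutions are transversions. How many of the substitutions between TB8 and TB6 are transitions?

Differing sites — 12:T/C (Ti); 13:T/C (Ti); 17:A/C (Tv); 18:G/A (Ti); 21:G/A (Ti); 22:C/T (Ti); 25:C/T (Ti).
Of the 7 differences, 6 transitions and 1 transversion, so the answer is 6.

6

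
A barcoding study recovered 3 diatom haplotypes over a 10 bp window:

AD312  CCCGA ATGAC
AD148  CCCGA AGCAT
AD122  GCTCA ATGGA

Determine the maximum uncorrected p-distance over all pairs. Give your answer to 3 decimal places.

0.700

Pairwise Hamming distances:
  AD312 vs AD148: 3
  AD312 vs AD122: 5
  AD148 vs AD122: 7
The largest is 7 mismatches, between AD148 and AD122; p = 7/10 = 0.700.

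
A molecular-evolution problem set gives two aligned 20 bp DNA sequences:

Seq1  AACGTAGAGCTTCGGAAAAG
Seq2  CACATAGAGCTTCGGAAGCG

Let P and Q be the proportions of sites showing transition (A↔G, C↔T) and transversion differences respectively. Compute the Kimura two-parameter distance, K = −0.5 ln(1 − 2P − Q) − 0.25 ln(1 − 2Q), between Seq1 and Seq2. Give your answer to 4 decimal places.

0.2341

Differing sites — 1:A/C (Tv); 4:G/A (Ti); 18:A/G (Ti); 19:A/C (Tv).
Of the 4 differences, 2 transitions and 2 transversions over 20 sites: P = 2/20 = 0.100000, Q = 2/20 = 0.100000.
d = −0.5·ln(0.700000) − 0.25·ln(0.800000) = −0.5·(-0.356675) − 0.25·(-0.223144) = 0.2341.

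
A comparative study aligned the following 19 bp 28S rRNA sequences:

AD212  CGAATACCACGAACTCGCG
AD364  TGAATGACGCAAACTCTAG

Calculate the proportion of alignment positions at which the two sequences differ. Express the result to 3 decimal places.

The sequences differ at positions 1 (C/T), 6 (A/G), 7 (C/A), 9 (A/G), 11 (G/A), 17 (G/T), 18 (C/A).
There are 7 differences over 19 sites, so p = 7/19 = 0.368.

0.368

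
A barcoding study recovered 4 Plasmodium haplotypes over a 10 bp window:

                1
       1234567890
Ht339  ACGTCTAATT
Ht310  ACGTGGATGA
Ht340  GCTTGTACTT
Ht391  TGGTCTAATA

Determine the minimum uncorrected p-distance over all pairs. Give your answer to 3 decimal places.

Pairwise Hamming distances:
  Ht339 vs Ht310: 5
  Ht339 vs Ht340: 4
  Ht339 vs Ht391: 3
  Ht310 vs Ht340: 6
  Ht310 vs Ht391: 6
  Ht340 vs Ht391: 6
The smallest is 3 mismatches, between Ht339 and Ht391; p = 3/10 = 0.300.

0.300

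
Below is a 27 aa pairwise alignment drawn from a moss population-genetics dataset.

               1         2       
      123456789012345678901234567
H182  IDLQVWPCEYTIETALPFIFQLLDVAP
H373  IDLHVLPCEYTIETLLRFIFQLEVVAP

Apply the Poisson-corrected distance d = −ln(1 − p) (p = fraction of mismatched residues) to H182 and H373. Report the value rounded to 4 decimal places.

0.2513

The sequences differ at positions 4 (Q/H), 6 (W/L), 15 (A/L), 17 (P/R), 23 (L/E), 24 (D/V).
p = 6/27 = 0.222222.
d = −ln(1 − 0.222222) = −ln(0.777778) = 0.2513.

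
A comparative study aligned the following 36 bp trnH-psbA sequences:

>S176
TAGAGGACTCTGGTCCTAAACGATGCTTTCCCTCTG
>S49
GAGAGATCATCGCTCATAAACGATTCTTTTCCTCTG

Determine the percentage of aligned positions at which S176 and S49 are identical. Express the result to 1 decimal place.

Differing sites — 1:T/G; 6:G/A; 7:A/T; 9:T/A; 10:C/T; 11:T/C; 13:G/C; 16:C/A; 25:G/T; 30:C/T.
26 of the 36 sites match, so the percent identity is 26/36 × 100 = 72.2%.

72.2%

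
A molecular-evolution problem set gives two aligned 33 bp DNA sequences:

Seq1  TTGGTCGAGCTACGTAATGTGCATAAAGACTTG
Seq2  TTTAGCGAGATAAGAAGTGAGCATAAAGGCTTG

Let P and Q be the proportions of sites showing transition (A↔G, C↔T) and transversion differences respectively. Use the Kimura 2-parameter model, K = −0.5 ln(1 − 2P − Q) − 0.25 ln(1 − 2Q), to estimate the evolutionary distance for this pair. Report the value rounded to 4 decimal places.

0.3390

The sequences differ at positions 3 (G/T, transversion), 4 (G/A, transition), 5 (T/G, transversion), 10 (C/A, transversion), 13 (C/A, transversion), 15 (T/A, transversion), 17 (A/G, transition), 20 (T/A, transversion), 29 (A/G, transition).
Of the 9 differences, 3 transitions and 6 transversions over 33 sites: P = 3/33 = 0.090909, Q = 6/33 = 0.181818.
d = −0.5·ln(0.636364) − 0.25·ln(0.636364) = −0.5·(-0.451985) − 0.25·(-0.451985) = 0.3390.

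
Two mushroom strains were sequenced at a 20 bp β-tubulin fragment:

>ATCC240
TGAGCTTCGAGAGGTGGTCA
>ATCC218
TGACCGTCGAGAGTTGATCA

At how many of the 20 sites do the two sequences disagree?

4

Mismatches occur at site 4 (G/C), site 6 (T/G), site 14 (G/T), site 17 (G/A).
That gives 4 mismatches out of 20 aligned sites, so the Hamming distance is 4.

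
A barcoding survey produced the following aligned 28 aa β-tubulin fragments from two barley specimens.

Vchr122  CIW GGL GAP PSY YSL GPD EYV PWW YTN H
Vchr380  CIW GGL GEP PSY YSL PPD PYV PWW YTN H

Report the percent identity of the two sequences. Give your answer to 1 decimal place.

89.3%

The sequences differ at positions 8 (A/E), 16 (G/P), 19 (E/P).
25 of the 28 sites match, so the percent identity is 25/28 × 100 = 89.3%.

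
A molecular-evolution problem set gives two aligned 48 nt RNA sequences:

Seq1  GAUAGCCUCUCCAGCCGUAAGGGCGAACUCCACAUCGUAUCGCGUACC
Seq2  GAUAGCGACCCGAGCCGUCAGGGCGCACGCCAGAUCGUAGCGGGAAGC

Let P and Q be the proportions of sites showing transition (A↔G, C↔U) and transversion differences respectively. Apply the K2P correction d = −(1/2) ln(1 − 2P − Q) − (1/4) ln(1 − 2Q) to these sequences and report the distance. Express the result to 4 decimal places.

0.3112

Mismatches occur at site 7 (C↔G, transversion), site 8 (U↔A, transversion), site 10 (U↔C, transition), site 12 (C↔G, transversion), site 19 (A↔C, transversion), site 26 (A↔C, transversion), site 29 (U↔G, transversion), site 33 (C↔G, transversion), site 40 (U↔G, transversion), site 43 (C↔G, transversion), site 45 (U↔A, transversion), site 47 (C↔G, transversion).
Of the 12 differences, 1 transition and 11 transversions over 48 sites: P = 1/48 = 0.020833, Q = 11/48 = 0.229167.
d = −0.5·ln(0.729167) − 0.25·ln(0.541666) = −0.5·(-0.315852) − 0.25·(-0.613106) = 0.3112.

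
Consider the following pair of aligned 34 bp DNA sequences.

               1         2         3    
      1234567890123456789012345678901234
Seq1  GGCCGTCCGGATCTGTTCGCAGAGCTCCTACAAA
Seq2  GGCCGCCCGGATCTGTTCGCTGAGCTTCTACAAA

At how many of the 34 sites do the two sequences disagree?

3

The sequences differ at positions 6 (T/C), 21 (A/T), 27 (C/T).
That gives 3 mismatches out of 34 aligned sites, so the Hamming distance is 3.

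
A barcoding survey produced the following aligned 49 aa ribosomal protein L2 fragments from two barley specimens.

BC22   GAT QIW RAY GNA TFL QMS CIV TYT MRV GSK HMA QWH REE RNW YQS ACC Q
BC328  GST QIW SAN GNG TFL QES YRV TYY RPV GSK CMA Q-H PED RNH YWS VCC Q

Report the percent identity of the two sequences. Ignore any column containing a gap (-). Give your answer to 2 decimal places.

66.67%

Excluding the 1 gap column leaves 48 comparable sites.
Differing sites — 2:A/S; 7:R/S; 9:Y/N; 12:A/G; 17:M/E; 19:C/Y; 20:I/R; 24:T/Y; 25:M/R; 26:R/P; 31:H/C; 37:R/P; 39:E/D; 42:W/H; 44:Q/W; 46:A/V.
32 of the 48 comparable sites match, so the percent identity is 32/48 × 100 = 66.67%.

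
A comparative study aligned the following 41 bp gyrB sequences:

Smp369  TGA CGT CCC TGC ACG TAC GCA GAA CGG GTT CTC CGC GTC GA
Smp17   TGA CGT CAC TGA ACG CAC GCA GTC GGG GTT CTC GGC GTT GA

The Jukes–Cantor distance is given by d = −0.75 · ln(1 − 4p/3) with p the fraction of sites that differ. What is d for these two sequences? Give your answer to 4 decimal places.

0.2260

Differing sites — 8:C/A; 12:C/A; 16:T/C; 23:A/T; 24:A/C; 25:C/G; 34:C/G; 39:C/T.
p = 8/41 = 0.195122.
d = −0.75 · ln(1 − (4/3)·0.195122) = −0.75 · ln(0.739837) = −0.75 · (-0.301325) = 0.2260.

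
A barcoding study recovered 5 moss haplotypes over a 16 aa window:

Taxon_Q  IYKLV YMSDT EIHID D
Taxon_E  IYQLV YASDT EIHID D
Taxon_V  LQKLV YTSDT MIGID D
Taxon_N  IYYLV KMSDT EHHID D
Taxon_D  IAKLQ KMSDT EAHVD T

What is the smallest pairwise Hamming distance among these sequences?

Pairwise Hamming distances:
  Taxon_Q vs Taxon_E: 2
  Taxon_Q vs Taxon_V: 5
  Taxon_Q vs Taxon_N: 3
  Taxon_Q vs Taxon_D: 6
  Taxon_E vs Taxon_V: 6
  Taxon_E vs Taxon_N: 4
  Taxon_E vs Taxon_D: 8
  Taxon_V vs Taxon_N: 8
  Taxon_V vs Taxon_D: 10
  Taxon_N vs Taxon_D: 6
The smallest is 2, between Taxon_Q and Taxon_E.

2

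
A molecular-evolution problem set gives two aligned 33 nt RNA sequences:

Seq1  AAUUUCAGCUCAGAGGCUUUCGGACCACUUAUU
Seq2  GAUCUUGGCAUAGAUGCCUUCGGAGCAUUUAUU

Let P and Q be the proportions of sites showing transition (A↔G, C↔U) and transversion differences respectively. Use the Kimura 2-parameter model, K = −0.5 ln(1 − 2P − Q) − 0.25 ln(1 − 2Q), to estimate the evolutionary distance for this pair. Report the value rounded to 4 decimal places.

Differing sites — 1:A/G (Ti); 4:U/C (Ti); 6:C/U (Ti); 7:A/G (Ti); 10:U/A (Tv); 11:C/U (Ti); 15:G/U (Tv); 18:U/C (Ti); 25:C/G (Tv); 28:C/U (Ti).
Of the 10 differences, 7 transitions and 3 transversions over 33 sites: P = 7/33 = 0.212121, Q = 3/33 = 0.090909.
d = −0.5·ln(0.484849) − 0.25·ln(0.818182) = −0.5·(-0.723918) − 0.25·(-0.200670) = 0.4121.

0.4121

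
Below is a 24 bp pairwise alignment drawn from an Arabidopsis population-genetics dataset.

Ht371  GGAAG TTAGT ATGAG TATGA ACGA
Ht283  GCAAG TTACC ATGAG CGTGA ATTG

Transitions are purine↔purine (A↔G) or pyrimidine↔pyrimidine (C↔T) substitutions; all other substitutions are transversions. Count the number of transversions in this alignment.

Mismatches occur at site 2 (G↔C, transversion), site 9 (G↔C, transversion), site 10 (T↔C, transition), site 16 (T↔C, transition), site 17 (A↔G, transition), site 22 (C↔T, transition), site 23 (G↔T, transversion), site 24 (A↔G, transition).
Of the 8 differences, 5 transitions and 3 transversions, so the answer is 3.

3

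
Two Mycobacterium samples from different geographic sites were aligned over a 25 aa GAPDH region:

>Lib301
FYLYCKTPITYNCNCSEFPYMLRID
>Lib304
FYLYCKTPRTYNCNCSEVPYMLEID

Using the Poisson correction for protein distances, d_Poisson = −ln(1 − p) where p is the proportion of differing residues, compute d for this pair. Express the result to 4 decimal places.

Differing sites — 9:I/R; 18:F/V; 23:R/E.
p = 3/25 = 0.120000.
d = −ln(1 − 0.120000) = −ln(0.880000) = 0.1278.

0.1278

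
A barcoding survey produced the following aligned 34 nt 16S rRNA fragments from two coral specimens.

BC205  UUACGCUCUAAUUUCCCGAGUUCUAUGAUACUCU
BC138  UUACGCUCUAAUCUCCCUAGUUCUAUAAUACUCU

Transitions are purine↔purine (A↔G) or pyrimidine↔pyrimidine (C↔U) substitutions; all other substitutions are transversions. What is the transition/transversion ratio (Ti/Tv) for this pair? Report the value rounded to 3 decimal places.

2.000

The sequences differ at positions 13 (U/C, transition), 18 (G/U, transversion), 27 (G/A, transition).
Of the 3 differences, 2 transitions and 1 transversion, so Ti/Tv = 2/1 = 2.000.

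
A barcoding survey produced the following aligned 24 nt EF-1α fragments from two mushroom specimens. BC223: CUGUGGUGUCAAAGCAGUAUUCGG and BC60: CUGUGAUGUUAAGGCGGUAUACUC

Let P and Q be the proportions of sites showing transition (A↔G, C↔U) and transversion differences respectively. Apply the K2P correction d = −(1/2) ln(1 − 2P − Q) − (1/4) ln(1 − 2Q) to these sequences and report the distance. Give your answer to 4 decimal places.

0.3785

The sequences differ at positions 6 (G/A, transition), 10 (C/U, transition), 13 (A/G, transition), 16 (A/G, transition), 21 (U/A, transversion), 23 (G/U, transversion), 24 (G/C, transversion).
Of the 7 differences, 4 transitions and 3 transversions over 24 sites: P = 4/24 = 0.166667, Q = 3/24 = 0.125000.
d = −0.5·ln(0.541666) − 0.25·ln(0.750000) = −0.5·(-0.613106) − 0.25·(-0.287682) = 0.3785.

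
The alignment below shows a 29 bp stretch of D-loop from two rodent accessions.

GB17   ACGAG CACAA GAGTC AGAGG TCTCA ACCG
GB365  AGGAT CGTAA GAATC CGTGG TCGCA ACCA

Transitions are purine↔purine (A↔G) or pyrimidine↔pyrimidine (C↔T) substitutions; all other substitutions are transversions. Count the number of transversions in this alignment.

The sequences differ at positions 2 (C/G, transversion), 5 (G/T, transversion), 7 (A/G, transition), 8 (C/T, transition), 13 (G/A, transition), 16 (A/C, transversion), 18 (A/T, transversion), 23 (T/G, transversion), 29 (G/A, transition).
Of the 9 differences, 4 transitions and 5 transversions, so the answer is 5.

5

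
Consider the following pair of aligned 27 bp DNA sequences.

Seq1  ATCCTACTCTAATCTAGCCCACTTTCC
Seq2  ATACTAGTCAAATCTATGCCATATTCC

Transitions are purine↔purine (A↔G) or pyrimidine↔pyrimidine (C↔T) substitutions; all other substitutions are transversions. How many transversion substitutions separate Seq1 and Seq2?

Differing sites — 3:C/A (Tv); 7:C/G (Tv); 10:T/A (Tv); 17:G/T (Tv); 18:C/G (Tv); 22:C/T (Ti); 23:T/A (Tv).
Of the 7 differences, 1 transition and 6 transversions, so the answer is 6.

6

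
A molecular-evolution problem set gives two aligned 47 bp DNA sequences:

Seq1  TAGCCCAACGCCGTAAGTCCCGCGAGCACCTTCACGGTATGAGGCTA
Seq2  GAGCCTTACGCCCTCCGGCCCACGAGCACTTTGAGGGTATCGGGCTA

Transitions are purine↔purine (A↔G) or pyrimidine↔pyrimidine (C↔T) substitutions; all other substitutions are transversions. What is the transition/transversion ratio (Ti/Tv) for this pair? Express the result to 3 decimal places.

The sequences differ at positions 1 (T/G, transversion), 6 (C/T, transition), 7 (A/T, transversion), 13 (G/C, transversion), 15 (A/C, transversion), 16 (A/C, transversion), 18 (T/G, transversion), 22 (G/A, transition), 30 (C/T, transition), 33 (C/G, transversion), 35 (C/G, transversion), 41 (G/C, transversion), 42 (A/G, transition).
Of the 13 differences, 4 transitions and 9 transversions, so Ti/Tv = 4/9 = 0.444.

0.444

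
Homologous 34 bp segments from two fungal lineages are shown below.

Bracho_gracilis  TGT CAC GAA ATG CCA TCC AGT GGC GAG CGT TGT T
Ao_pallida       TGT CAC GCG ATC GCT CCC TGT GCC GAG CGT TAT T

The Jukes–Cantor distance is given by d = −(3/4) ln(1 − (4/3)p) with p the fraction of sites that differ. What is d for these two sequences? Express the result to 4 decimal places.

The sequences differ at positions 8 (A/C), 9 (A/G), 12 (G/C), 13 (C/G), 15 (A/T), 16 (T/C), 19 (A/T), 23 (G/C), 32 (G/A).
p = 9/34 = 0.264706.
d = −0.75 · ln(1 − (4/3)·0.264706) = −0.75 · ln(0.647059) = −0.75 · (-0.435318) = 0.3265.

0.3265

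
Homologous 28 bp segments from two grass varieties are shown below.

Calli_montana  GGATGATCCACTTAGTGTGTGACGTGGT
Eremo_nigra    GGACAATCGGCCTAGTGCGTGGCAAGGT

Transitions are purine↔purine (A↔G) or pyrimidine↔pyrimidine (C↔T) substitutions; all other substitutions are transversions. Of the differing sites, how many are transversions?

2

Mismatches occur at site 4 (T/C, transition), site 5 (G/A, transition), site 9 (C/G, transversion), site 10 (A/G, transition), site 12 (T/C, transition), site 18 (T/C, transition), site 22 (A/G, transition), site 24 (G/A, transition), site 25 (T/A, transversion).
Of the 9 differences, 7 transitions and 2 transversions, so the answer is 2.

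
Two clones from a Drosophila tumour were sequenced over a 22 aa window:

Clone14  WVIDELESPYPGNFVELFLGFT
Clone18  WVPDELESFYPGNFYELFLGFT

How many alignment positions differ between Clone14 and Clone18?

The sequences differ at positions 3 (I/P), 9 (P/F), 15 (V/Y).
That gives 3 mismatches out of 22 aligned sites, so the Hamming distance is 3.

3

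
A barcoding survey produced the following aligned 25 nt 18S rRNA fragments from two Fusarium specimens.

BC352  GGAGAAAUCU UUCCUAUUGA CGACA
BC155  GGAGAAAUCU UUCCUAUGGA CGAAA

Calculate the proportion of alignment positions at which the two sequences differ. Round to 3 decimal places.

Mismatches occur at site 18 (U→G), site 24 (C→A).
There are 2 differences over 25 sites, so p = 2/25 = 0.080.

0.080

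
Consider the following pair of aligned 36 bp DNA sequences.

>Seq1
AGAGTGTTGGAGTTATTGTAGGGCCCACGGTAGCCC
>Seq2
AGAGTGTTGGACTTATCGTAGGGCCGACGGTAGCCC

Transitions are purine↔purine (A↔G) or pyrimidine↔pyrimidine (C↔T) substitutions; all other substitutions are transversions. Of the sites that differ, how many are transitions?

The sequences differ at positions 12 (G/C, transversion), 17 (T/C, transition), 26 (C/G, transversion).
Of the 3 differences, 1 transition and 2 transversions, so the answer is 1.

1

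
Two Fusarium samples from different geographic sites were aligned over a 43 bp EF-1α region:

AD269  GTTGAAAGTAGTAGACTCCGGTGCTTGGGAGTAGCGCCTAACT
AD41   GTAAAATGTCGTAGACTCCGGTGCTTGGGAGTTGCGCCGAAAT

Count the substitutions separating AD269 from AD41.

Mismatches occur at site 3 (T→A), site 4 (G→A), site 7 (A→T), site 10 (A→C), site 33 (A→T), site 39 (T→G), site 42 (C→A).
That gives 7 mismatches out of 43 aligned sites, so the Hamming distance is 7.

7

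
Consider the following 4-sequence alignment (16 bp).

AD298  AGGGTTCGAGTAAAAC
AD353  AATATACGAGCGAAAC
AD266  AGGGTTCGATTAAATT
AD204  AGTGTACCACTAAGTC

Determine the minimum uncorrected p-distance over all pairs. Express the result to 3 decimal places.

0.188

Pairwise Hamming distances:
  AD298 vs AD353: 6
  AD298 vs AD266: 3
  AD298 vs AD204: 6
  AD353 vs AD266: 9
  AD353 vs AD204: 8
  AD266 vs AD204: 6
The smallest is 3 mismatches, between AD298 and AD266; p = 3/16 = 0.188.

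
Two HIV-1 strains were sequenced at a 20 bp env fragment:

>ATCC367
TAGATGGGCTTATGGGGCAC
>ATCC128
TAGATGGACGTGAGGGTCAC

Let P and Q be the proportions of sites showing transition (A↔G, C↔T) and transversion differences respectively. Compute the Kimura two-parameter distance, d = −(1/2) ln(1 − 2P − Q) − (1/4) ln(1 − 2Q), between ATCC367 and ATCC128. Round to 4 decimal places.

0.3046

The sequences differ at positions 8 (G/A, transition), 10 (T/G, transversion), 12 (A/G, transition), 13 (T/A, transversion), 17 (G/T, transversion).
Of the 5 differences, 2 transitions and 3 transversions over 20 sites: P = 2/20 = 0.100000, Q = 3/20 = 0.150000.
d = −0.5·ln(0.650000) − 0.25·ln(0.700000) = −0.5·(-0.430783) − 0.25·(-0.356675) = 0.3046.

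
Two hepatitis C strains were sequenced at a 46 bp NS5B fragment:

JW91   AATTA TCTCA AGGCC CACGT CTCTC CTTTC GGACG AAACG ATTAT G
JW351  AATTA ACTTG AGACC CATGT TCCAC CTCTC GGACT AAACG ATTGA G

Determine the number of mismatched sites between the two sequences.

The sequences differ at positions 6 (T/A), 9 (C/T), 10 (A/G), 13 (G/A), 18 (C/T), 21 (C/T), 22 (T/C), 24 (T/A), 28 (T/C), 35 (G/T), 44 (A/G), 45 (T/A).
That gives 12 mismatches out of 46 aligned sites, so the Hamming distance is 12.

12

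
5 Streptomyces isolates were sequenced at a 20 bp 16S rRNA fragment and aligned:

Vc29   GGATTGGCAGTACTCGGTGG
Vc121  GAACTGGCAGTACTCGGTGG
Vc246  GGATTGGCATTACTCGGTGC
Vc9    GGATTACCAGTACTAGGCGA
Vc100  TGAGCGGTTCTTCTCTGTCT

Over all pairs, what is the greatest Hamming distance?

Pairwise Hamming distances:
  Vc29 vs Vc121: 2
  Vc29 vs Vc246: 2
  Vc29 vs Vc9: 5
  Vc29 vs Vc100: 10
  Vc121 vs Vc246: 4
  Vc121 vs Vc9: 7
  Vc121 vs Vc100: 11
  Vc246 vs Vc9: 6
  Vc246 vs Vc100: 10
  Vc9 vs Vc100: 14
The largest is 14, between Vc9 and Vc100.

14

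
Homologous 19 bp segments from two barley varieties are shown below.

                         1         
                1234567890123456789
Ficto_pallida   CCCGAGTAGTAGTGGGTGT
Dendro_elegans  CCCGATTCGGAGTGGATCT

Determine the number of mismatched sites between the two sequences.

5

Differing sites — 6:G/T; 8:A/C; 10:T/G; 16:G/A; 18:G/C.
That gives 5 mismatches out of 19 aligned sites, so the Hamming distance is 5.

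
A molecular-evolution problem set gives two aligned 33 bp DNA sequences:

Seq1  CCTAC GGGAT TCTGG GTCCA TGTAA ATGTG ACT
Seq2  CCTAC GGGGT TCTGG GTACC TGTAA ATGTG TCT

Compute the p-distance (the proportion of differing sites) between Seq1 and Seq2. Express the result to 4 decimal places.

0.1212

Differing sites — 9:A/G; 18:C/A; 20:A/C; 31:A/T.
There are 4 differences over 33 sites, so p = 4/33 = 0.1212.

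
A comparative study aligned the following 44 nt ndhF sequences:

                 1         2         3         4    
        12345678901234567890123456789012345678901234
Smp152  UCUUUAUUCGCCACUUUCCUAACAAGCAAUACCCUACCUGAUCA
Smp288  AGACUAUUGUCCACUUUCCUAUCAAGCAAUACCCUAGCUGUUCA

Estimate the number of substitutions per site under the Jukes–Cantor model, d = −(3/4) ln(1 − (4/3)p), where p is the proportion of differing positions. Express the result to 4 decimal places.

0.2388

Mismatches occur at site 1 (U→A), site 2 (C→G), site 3 (U→A), site 4 (U→C), site 9 (C→G), site 10 (G→U), site 22 (A→U), site 37 (C→G), site 41 (A→U).
p = 9/44 = 0.204545.
d = −0.75 · ln(1 − (4/3)·0.204545) = −0.75 · ln(0.727273) = −0.75 · (-0.318453) = 0.2388.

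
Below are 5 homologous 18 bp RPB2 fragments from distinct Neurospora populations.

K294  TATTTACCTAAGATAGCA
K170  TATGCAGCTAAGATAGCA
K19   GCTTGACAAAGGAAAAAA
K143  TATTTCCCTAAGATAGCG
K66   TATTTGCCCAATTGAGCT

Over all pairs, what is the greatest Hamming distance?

Pairwise Hamming distances:
  K294 vs K170: 3
  K294 vs K19: 9
  K294 vs K143: 2
  K294 vs K66: 6
  K170 vs K19: 11
  K170 vs K143: 5
  K170 vs K66: 9
  K19 vs K143: 11
  K19 vs K66: 13
  K143 vs K66: 6
The largest is 13, between K19 and K66.

13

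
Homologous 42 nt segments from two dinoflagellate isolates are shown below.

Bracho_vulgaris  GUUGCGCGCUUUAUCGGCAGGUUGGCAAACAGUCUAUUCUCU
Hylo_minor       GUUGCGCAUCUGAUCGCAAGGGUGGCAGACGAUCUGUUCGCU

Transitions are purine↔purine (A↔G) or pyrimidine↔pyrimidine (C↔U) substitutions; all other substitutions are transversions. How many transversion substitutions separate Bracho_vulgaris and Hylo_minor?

5

Mismatches occur at site 8 (G↔A, transition), site 9 (C↔U, transition), site 10 (U↔C, transition), site 12 (U↔G, transversion), site 17 (G↔C, transversion), site 18 (C↔A, transversion), site 22 (U↔G, transversion), site 28 (A↔G, transition), site 31 (A↔G, transition), site 32 (G↔A, transition), site 36 (A↔G, transition), site 40 (U↔G, transversion).
Of the 12 differences, 7 transitions and 5 transversions, so the answer is 5.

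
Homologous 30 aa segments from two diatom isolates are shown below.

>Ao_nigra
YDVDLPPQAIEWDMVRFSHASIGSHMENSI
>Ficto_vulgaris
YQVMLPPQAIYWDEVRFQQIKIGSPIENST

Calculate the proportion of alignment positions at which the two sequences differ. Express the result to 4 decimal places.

0.3667

Differing sites — 2:D/Q; 4:D/M; 11:E/Y; 14:M/E; 18:S/Q; 19:H/Q; 20:A/I; 21:S/K; 25:H/P; 26:M/I; 30:I/T.
There are 11 differences over 30 sites, so p = 11/30 = 0.3667.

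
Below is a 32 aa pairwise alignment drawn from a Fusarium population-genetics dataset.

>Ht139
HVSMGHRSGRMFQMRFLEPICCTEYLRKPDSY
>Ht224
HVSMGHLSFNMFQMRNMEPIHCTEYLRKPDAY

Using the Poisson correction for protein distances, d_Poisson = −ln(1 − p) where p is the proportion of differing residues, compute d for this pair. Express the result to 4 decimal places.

0.2469

Differing sites — 7:R/L; 9:G/F; 10:R/N; 16:F/N; 17:L/M; 21:C/H; 31:S/A.
p = 7/32 = 0.218750.
d = −ln(1 − 0.218750) = −ln(0.781250) = 0.2469.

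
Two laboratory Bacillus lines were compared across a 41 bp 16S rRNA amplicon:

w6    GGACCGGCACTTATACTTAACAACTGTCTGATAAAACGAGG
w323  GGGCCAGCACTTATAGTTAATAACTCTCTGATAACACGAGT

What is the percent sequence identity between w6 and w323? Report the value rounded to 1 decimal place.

Differing sites — 3:A/G; 6:G/A; 16:C/G; 21:C/T; 26:G/C; 35:A/C; 41:G/T.
34 of the 41 sites match, so the percent identity is 34/41 × 100 = 82.9%.

82.9%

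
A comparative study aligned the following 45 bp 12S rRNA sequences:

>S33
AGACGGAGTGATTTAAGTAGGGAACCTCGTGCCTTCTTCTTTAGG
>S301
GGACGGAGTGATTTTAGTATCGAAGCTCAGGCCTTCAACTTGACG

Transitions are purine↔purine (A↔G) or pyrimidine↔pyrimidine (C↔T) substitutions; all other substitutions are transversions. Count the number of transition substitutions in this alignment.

Mismatches occur at site 1 (A↔G, transition), site 15 (A↔T, transversion), site 20 (G↔T, transversion), site 21 (G↔C, transversion), site 25 (C↔G, transversion), site 29 (G↔A, transition), site 30 (T↔G, transversion), site 37 (T↔A, transversion), site 38 (T↔A, transversion), site 42 (T↔G, transversion), site 44 (G↔C, transversion).
Of the 11 differences, 2 transitions and 9 transversions, so the answer is 2.

2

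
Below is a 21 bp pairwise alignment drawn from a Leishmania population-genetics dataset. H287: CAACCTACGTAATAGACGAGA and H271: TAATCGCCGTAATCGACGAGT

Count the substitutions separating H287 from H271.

6

Mismatches occur at site 1 (C/T), site 4 (C/T), site 6 (T/G), site 7 (A/C), site 14 (A/C), site 21 (A/T).
That gives 6 mismatches out of 21 aligned sites, so the Hamming distance is 6.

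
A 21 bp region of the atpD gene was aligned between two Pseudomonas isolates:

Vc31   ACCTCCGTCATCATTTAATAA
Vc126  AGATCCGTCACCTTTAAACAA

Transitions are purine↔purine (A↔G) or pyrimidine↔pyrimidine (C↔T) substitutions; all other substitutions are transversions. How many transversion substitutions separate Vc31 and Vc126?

4

Differing sites — 2:C/G (Tv); 3:C/A (Tv); 11:T/C (Ti); 13:A/T (Tv); 16:T/A (Tv); 19:T/C (Ti).
Of the 6 differences, 2 transitions and 4 transversions, so the answer is 4.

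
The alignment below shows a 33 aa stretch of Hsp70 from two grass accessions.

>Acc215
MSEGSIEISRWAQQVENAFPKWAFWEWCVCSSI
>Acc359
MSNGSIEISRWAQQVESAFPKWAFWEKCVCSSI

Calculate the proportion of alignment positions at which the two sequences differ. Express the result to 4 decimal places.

0.0909

The sequences differ at positions 3 (E/N), 17 (N/S), 27 (W/K).
There are 3 differences over 33 sites, so p = 3/33 = 0.0909.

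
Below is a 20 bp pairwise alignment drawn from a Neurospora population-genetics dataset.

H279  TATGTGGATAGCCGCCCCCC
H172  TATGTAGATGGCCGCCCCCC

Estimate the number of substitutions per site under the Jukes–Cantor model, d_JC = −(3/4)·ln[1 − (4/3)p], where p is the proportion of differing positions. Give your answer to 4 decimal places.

Differing sites — 6:G/A; 10:A/G.
p = 2/20 = 0.100000.
d = −0.75 · ln(1 − (4/3)·0.100000) = −0.75 · ln(0.866667) = −0.75 · (-0.143100) = 0.1073.

0.1073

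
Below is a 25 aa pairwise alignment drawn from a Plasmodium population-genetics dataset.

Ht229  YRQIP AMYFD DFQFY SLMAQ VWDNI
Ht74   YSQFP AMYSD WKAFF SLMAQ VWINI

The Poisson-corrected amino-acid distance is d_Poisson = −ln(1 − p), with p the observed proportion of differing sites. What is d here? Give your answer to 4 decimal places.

The sequences differ at positions 2 (R/S), 4 (I/F), 9 (F/S), 11 (D/W), 12 (F/K), 13 (Q/A), 15 (Y/F), 23 (D/I).
p = 8/25 = 0.320000.
d = −ln(1 − 0.320000) = −ln(0.680000) = 0.3857.

0.3857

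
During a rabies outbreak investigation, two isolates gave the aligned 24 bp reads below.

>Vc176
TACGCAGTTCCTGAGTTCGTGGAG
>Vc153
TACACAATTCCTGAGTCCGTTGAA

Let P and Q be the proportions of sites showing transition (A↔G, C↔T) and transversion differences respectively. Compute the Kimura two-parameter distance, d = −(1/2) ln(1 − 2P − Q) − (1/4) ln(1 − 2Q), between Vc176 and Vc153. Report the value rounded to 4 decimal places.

Differing sites — 4:G/A (Ti); 7:G/A (Ti); 17:T/C (Ti); 21:G/T (Tv); 24:G/A (Ti).
Of the 5 differences, 4 transitions and 1 transversion over 24 sites: P = 4/24 = 0.166667, Q = 1/24 = 0.041667.
d = −0.5·ln(0.624999) − 0.25·ln(0.916666) = −0.5·(-0.470005) − 0.25·(-0.087012) = 0.2568.

0.2568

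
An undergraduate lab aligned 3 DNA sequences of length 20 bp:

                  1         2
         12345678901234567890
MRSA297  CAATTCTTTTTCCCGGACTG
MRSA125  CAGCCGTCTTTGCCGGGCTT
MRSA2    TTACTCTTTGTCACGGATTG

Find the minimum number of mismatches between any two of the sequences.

Pairwise Hamming distances:
  MRSA297 vs MRSA125: 8
  MRSA297 vs MRSA2: 6
  MRSA125 vs MRSA2: 12
The smallest is 6, between MRSA297 and MRSA2.

6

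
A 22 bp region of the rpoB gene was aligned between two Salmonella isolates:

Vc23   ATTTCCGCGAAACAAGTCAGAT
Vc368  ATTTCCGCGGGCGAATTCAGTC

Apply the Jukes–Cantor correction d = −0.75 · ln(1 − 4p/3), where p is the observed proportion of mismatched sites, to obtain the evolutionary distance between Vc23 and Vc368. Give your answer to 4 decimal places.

0.4141

Mismatches occur at site 10 (A/G), site 11 (A/G), site 12 (A/C), site 13 (C/G), site 16 (G/T), site 21 (A/T), site 22 (T/C).
p = 7/22 = 0.318182.
d = −0.75 · ln(1 − (4/3)·0.318182) = −0.75 · ln(0.575757) = −0.75 · (-0.552070) = 0.4141.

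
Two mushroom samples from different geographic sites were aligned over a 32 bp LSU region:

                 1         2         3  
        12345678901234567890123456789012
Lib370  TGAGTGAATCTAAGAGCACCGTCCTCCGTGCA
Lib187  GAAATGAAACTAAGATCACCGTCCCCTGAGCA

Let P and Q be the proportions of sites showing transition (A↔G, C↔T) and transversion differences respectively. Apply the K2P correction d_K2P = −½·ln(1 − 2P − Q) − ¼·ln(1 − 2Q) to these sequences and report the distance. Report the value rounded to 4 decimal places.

Differing sites — 1:T/G (Tv); 2:G/A (Ti); 4:G/A (Ti); 9:T/A (Tv); 16:G/T (Tv); 25:T/C (Ti); 27:C/T (Ti); 29:T/A (Tv).
Of the 8 differences, 4 transitions and 4 transversions over 32 sites: P = 4/32 = 0.125000, Q = 4/32 = 0.125000.
d = −0.5·ln(0.625000) − 0.25·ln(0.750000) = −0.5·(-0.470004) − 0.25·(-0.287682) = 0.3069.

0.3069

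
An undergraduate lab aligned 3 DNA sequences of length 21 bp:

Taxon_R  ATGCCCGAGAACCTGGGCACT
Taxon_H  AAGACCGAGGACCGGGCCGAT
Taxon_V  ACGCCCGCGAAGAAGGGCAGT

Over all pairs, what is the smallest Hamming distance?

6

Pairwise Hamming distances:
  Taxon_R vs Taxon_H: 7
  Taxon_R vs Taxon_V: 6
  Taxon_H vs Taxon_V: 10
The smallest is 6, between Taxon_R and Taxon_V.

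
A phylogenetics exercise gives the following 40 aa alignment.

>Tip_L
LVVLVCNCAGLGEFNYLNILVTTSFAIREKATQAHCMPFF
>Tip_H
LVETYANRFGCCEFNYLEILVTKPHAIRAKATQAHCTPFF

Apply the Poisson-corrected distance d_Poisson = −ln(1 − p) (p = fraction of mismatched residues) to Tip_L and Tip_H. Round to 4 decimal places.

0.4308

The sequences differ at positions 3 (V/E), 4 (L/T), 5 (V/Y), 6 (C/A), 8 (C/R), 9 (A/F), 11 (L/C), 12 (G/C), 18 (N/E), 23 (T/K), 24 (S/P), 25 (F/H), 29 (E/A), 37 (M/T).
p = 14/40 = 0.350000.
d = −ln(1 − 0.350000) = −ln(0.650000) = 0.4308.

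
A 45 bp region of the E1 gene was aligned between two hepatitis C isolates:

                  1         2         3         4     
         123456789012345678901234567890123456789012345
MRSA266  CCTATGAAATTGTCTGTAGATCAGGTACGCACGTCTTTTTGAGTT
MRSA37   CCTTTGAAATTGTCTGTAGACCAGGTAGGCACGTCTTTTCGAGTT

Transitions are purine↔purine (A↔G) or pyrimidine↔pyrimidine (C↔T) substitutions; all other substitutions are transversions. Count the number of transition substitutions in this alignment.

2

The sequences differ at positions 4 (A/T, transversion), 21 (T/C, transition), 28 (C/G, transversion), 40 (T/C, transition).
Of the 4 differences, 2 transitions and 2 transversions, so the answer is 2.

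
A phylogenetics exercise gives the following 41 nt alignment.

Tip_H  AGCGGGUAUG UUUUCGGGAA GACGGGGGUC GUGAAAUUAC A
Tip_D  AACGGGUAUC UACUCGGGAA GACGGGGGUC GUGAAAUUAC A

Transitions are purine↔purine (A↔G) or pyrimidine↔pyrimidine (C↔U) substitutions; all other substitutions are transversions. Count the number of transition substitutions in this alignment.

2

Mismatches occur at site 2 (G→A, transition), site 10 (G→C, transversion), site 12 (U→A, transversion), site 13 (U→C, transition).
Of the 4 differences, 2 transitions and 2 transversions, so the answer is 2.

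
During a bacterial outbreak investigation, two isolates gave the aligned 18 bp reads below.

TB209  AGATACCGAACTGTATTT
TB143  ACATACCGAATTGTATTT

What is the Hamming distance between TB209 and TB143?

The sequences differ at positions 2 (G/C), 11 (C/T).
That gives 2 mismatches out of 18 aligned sites, so the Hamming distance is 2.

2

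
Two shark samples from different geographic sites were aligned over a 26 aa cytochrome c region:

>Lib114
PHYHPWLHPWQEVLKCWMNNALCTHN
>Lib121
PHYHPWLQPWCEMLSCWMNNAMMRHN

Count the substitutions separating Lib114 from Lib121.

The sequences differ at positions 8 (H/Q), 11 (Q/C), 13 (V/M), 15 (K/S), 22 (L/M), 23 (C/M), 24 (T/R).
That gives 7 mismatches out of 26 aligned sites, so the Hamming distance is 7.

7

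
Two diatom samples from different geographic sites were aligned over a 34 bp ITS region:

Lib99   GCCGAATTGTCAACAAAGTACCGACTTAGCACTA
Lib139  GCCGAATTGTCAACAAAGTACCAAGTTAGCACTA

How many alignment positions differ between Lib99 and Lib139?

Mismatches occur at site 23 (G/A), site 25 (C/G).
That gives 2 mismatches out of 34 aligned sites, so the Hamming distance is 2.

2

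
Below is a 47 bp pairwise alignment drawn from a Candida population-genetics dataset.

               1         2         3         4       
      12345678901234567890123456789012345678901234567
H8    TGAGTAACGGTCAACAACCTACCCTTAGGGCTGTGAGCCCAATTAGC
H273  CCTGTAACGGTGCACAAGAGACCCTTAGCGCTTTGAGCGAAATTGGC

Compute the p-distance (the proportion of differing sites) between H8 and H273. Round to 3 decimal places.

0.277

The sequences differ at positions 1 (T/C), 2 (G/C), 3 (A/T), 12 (C/G), 13 (A/C), 18 (C/G), 19 (C/A), 20 (T/G), 29 (G/C), 33 (G/T), 39 (C/G), 40 (C/A), 45 (A/G).
There are 13 differences over 47 sites, so p = 13/47 = 0.277.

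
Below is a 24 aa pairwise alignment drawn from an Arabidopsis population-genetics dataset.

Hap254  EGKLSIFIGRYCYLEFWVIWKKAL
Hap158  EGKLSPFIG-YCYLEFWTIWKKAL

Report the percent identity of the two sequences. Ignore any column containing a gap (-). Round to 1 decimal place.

91.3%

Excluding the 1 gap column leaves 23 comparable sites.
The sequences differ at positions 6 (I/P), 18 (V/T).
21 of the 23 comparable sites match, so the percent identity is 21/23 × 100 = 91.3%.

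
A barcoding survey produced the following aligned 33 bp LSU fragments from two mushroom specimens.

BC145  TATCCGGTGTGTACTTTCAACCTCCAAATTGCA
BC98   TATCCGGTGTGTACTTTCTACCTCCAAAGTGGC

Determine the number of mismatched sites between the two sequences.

The sequences differ at positions 19 (A/T), 29 (T/G), 32 (C/G), 33 (A/C).
That gives 4 mismatches out of 33 aligned sites, so the Hamming distance is 4.

4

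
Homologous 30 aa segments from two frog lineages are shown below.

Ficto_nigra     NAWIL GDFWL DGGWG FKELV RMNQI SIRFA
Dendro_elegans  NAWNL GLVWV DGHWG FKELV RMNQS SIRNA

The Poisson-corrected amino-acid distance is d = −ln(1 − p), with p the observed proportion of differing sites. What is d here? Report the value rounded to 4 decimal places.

0.2657

Mismatches occur at site 4 (I→N), site 7 (D→L), site 8 (F→V), site 10 (L→V), site 13 (G→H), site 25 (I→S), site 29 (F→N).
p = 7/30 = 0.233333.
d = −ln(1 − 0.233333) = −ln(0.766667) = 0.2657.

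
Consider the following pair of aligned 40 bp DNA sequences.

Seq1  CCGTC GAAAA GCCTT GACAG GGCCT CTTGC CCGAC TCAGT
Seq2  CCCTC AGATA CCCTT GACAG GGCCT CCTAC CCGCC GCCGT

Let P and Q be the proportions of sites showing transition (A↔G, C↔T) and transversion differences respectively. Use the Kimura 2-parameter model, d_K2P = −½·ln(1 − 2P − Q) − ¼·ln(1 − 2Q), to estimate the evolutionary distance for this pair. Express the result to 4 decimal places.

Differing sites — 3:G/C (Tv); 6:G/A (Ti); 7:A/G (Ti); 9:A/T (Tv); 11:G/C (Tv); 27:T/C (Ti); 29:G/A (Ti); 34:A/C (Tv); 36:T/G (Tv); 38:A/C (Tv).
Of the 10 differences, 4 transitions and 6 transversions over 40 sites: P = 4/40 = 0.100000, Q = 6/40 = 0.150000.
d = −0.5·ln(0.650000) − 0.25·ln(0.700000) = −0.5·(-0.430783) − 0.25·(-0.356675) = 0.3046.

0.3046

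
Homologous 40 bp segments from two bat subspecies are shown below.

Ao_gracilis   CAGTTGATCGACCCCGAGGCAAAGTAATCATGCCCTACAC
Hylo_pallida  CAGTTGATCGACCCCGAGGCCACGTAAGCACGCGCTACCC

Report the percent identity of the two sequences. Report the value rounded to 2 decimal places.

85.00%

The sequences differ at positions 21 (A/C), 23 (A/C), 28 (T/G), 31 (T/C), 34 (C/G), 39 (A/C).
34 of the 40 sites match, so the percent identity is 34/40 × 100 = 85.00%.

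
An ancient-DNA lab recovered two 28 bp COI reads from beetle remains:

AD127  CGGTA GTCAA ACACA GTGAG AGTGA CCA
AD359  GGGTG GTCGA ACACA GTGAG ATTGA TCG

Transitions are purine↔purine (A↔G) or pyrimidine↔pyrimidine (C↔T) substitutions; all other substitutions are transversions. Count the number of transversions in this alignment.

Differing sites — 1:C/G (Tv); 5:A/G (Ti); 9:A/G (Ti); 22:G/T (Tv); 26:C/T (Ti); 28:A/G (Ti).
Of the 6 differences, 4 transitions and 2 transversions, so the answer is 2.

2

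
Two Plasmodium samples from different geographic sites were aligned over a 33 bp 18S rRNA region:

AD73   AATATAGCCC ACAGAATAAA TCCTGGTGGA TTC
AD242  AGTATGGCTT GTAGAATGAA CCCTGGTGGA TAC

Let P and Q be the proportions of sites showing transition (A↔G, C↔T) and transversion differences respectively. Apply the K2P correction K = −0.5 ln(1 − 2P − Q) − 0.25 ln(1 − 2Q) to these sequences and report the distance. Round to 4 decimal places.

0.3776

Differing sites — 2:A/G (Ti); 6:A/G (Ti); 9:C/T (Ti); 10:C/T (Ti); 11:A/G (Ti); 12:C/T (Ti); 18:A/G (Ti); 21:T/C (Ti); 32:T/A (Tv).
Of the 9 differences, 8 transitions and 1 transversion over 33 sites: P = 8/33 = 0.242424, Q = 1/33 = 0.030303.
d = −0.5·ln(0.484849) − 0.25·ln(0.939394) = −0.5·(-0.723918) − 0.25·(-0.062520) = 0.3776.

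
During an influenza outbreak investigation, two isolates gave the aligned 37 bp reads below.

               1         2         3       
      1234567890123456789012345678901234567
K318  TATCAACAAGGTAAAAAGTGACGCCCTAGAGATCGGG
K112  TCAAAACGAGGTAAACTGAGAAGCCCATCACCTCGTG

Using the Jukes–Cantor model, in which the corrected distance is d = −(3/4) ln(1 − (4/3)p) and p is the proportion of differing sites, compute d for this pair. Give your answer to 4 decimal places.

The sequences differ at positions 2 (A/C), 3 (T/A), 4 (C/A), 8 (A/G), 16 (A/C), 17 (A/T), 19 (T/A), 22 (C/A), 27 (T/A), 28 (A/T), 29 (G/C), 31 (G/C), 32 (A/C), 36 (G/T).
p = 14/37 = 0.378378.
d = −0.75 · ln(1 − (4/3)·0.378378) = −0.75 · ln(0.495496) = −0.75 · (-0.702196) = 0.5266.

0.5266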